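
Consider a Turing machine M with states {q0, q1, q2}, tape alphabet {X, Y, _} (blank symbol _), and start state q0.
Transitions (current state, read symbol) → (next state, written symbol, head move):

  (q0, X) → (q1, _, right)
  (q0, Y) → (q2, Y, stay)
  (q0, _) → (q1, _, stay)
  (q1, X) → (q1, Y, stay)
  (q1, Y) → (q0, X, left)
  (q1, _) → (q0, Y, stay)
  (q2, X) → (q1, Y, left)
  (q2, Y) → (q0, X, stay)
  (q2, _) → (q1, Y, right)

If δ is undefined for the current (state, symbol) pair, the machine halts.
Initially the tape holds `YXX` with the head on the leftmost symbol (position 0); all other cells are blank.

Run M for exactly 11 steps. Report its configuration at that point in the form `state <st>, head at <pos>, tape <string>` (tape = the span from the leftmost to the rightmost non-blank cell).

state=q0 head=0 tape=[Y]XX   (q0,Y)→(q2,Y,stay)
state=q2 head=0 tape=[Y]XX   (q2,Y)→(q0,X,stay)
state=q0 head=0 tape=[X]XX   (q0,X)→(q1,_,right)
state=q1 head=1 tape=_[X]X   (q1,X)→(q1,Y,stay)
state=q1 head=1 tape=_[Y]X   (q1,Y)→(q0,X,left)
state=q0 head=0 tape=[_]XX   (q0,_)→(q1,_,stay)
state=q1 head=0 tape=[_]XX   (q1,_)→(q0,Y,stay)
state=q0 head=0 tape=[Y]XX   (q0,Y)→(q2,Y,stay)
state=q2 head=0 tape=[Y]XX   (q2,Y)→(q0,X,stay)
state=q0 head=0 tape=[X]XX   (q0,X)→(q1,_,right)
state=q1 head=1 tape=_[X]X   (q1,X)→(q1,Y,stay)
state=q1 head=1 tape=_[Y]X
After 11 steps: state q1, head at 1, tape YX.

state q1, head at 1, tape YX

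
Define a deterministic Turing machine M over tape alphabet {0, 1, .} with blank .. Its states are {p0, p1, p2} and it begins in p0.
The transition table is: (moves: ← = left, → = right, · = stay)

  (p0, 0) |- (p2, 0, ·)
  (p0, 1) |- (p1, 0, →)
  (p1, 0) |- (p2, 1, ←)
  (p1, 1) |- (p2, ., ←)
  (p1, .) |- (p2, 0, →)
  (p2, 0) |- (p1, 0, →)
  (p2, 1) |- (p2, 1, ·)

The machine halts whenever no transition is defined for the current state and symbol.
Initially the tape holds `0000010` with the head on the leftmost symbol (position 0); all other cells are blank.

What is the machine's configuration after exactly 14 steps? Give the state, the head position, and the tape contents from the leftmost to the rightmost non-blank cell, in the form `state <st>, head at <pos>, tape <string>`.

state p1, head at 5, tape 0000010

p0 | [0]000010   read 0 → write 0, move ·, go to p2
p2 | [0]000010   read 0 → write 0, move →, go to p1
p1 | 0[0]00010   read 0 → write 1, move ←, go to p2
p2 | [0]100010   read 0 → write 0, move →, go to p1
p1 | 0[1]00010   read 1 → write ., move ←, go to p2
p2 | [0].00010   read 0 → write 0, move →, go to p1
p1 | 0[.]00010   read . → write 0, move →, go to p2
p2 | 00[0]0010   read 0 → write 0, move →, go to p1
p1 | 000[0]010   read 0 → write 1, move ←, go to p2
p2 | 00[0]1010   read 0 → write 0, move →, go to p1
p1 | 000[1]010   read 1 → write ., move ←, go to p2
p2 | 00[0].010   read 0 → write 0, move →, go to p1
p1 | 000[.]010   read . → write 0, move →, go to p2
p2 | 0000[0]10   read 0 → write 0, move →, go to p1
p1 | 00000[1]0
After 14 steps: state p1, head at 5, tape 0000010.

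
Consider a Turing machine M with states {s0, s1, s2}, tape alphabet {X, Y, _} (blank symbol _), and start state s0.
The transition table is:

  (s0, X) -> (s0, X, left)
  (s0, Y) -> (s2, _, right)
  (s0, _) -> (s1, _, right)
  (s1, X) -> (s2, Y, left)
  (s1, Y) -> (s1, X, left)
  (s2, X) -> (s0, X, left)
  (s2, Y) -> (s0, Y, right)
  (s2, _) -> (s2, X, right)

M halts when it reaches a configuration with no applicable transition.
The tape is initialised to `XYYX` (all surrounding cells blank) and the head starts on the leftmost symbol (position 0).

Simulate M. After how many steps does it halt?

state=s0 head=0 tape=_[X]YYX__   (s0,X)→(s0,X,left)
state=s0 head=-1 tape=[_]XYYX__   (s0,_)→(s1,_,right)
state=s1 head=0 tape=_[X]YYX__   (s1,X)→(s2,Y,left)
state=s2 head=-1 tape=[_]YYYX__   (s2,_)→(s2,X,right)
state=s2 head=0 tape=X[Y]YYX__   (s2,Y)→(s0,Y,right)
state=s0 head=1 tape=XY[Y]YX__   (s0,Y)→(s2,_,right)
state=s2 head=2 tape=XY_[Y]X__   (s2,Y)→(s0,Y,right)
state=s0 head=3 tape=XY_Y[X]__   (s0,X)→(s0,X,left)
state=s0 head=2 tape=XY_[Y]X__   (s0,Y)→(s2,_,right)
state=s2 head=3 tape=XY__[X]__   (s2,X)→(s0,X,left)
state=s0 head=2 tape=XY_[_]X__   (s0,_)→(s1,_,right)
state=s1 head=3 tape=XY__[X]__   (s1,X)→(s2,Y,left)
state=s2 head=2 tape=XY_[_]Y__   (s2,_)→(s2,X,right)
state=s2 head=3 tape=XY_X[Y]__   (s2,Y)→(s0,Y,right)
state=s0 head=4 tape=XY_XY[_]_   (s0,_)→(s1,_,right)
state=s1 head=5 tape=XY_XY_[_]
M halts after 15 transitions.

15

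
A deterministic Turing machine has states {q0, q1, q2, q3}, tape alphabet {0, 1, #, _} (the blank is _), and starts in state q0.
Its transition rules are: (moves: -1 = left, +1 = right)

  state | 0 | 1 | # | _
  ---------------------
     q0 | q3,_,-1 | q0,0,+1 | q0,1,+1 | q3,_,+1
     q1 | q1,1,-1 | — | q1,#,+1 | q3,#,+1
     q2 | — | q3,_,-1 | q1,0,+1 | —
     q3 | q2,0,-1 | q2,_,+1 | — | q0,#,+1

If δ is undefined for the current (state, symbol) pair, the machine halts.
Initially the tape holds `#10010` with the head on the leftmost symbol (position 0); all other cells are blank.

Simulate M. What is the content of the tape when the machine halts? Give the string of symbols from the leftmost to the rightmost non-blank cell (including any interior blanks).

#_0_010

q0 | _[#]10010   read # → write 1, move +1, go to q0
q0 | _1[1]0010   read 1 → write 0, move +1, go to q0
q0 | _10[0]010   read 0 → write _, move -1, go to q3
q3 | _1[0]_010   read 0 → write 0, move -1, go to q2
q2 | _[1]0_010   read 1 → write _, move -1, go to q3
q3 | [_]_0_010   read _ → write #, move +1, go to q0
q0 | #[_]0_010   read _ → write _, move +1, go to q3
q3 | #_[0]_010   read 0 → write 0, move -1, go to q2
q2 | #[_]0_010
The non-blank tape span at halt is #_0_010.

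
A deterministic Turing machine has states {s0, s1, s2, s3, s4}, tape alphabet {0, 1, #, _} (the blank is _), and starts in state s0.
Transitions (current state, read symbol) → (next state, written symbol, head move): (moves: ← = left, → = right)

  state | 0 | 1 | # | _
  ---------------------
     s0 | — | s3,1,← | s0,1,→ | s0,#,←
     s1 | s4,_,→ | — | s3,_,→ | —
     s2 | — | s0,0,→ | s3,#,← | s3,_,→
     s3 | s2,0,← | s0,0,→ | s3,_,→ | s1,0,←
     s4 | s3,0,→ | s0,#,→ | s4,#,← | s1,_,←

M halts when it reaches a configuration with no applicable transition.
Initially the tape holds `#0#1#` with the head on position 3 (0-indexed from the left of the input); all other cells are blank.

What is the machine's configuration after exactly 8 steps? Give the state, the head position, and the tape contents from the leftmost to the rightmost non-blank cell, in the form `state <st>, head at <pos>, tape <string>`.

state s3, head at 3, tape #0_01#

state=s0 head=3 tape=#0#[1]#_   (s0,1)→(s3,1,←)
state=s3 head=2 tape=#0[#]1#_   (s3,#)→(s3,_,→)
state=s3 head=3 tape=#0_[1]#_   (s3,1)→(s0,0,→)
state=s0 head=4 tape=#0_0[#]_   (s0,#)→(s0,1,→)
state=s0 head=5 tape=#0_01[_]   (s0,_)→(s0,#,←)
state=s0 head=4 tape=#0_0[1]#   (s0,1)→(s3,1,←)
state=s3 head=3 tape=#0_[0]1#   (s3,0)→(s2,0,←)
state=s2 head=2 tape=#0[_]01#   (s2,_)→(s3,_,→)
state=s3 head=3 tape=#0_[0]1#
After 8 steps: state s3, head at 3, tape #0_01#.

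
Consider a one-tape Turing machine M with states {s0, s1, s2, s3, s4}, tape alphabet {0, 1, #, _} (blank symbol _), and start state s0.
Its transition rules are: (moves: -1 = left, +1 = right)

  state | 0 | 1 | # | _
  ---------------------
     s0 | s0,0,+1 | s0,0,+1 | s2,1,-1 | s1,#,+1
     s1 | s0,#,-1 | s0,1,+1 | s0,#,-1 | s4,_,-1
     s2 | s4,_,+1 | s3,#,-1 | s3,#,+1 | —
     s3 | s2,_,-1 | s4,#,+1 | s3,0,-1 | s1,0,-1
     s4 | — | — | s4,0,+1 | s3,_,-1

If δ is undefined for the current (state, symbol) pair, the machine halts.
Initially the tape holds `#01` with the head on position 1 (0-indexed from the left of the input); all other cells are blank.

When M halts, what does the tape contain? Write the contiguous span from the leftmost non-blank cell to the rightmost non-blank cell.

s0 | _#[0]1__   read 0 → write 0, move +1, go to s0
s0 | _#0[1]__   read 1 → write 0, move +1, go to s0
s0 | _#00[_]_   read _ → write #, move +1, go to s1
s1 | _#00#[_]   read _ → write _, move -1, go to s4
s4 | _#00[#]_   read # → write 0, move +1, go to s4
s4 | _#000[_]   read _ → write _, move -1, go to s3
s3 | _#00[0]_   read 0 → write _, move -1, go to s2
s2 | _#0[0]__   read 0 → write _, move +1, go to s4
s4 | _#0_[_]_   read _ → write _, move -1, go to s3
s3 | _#0[_]__   read _ → write 0, move -1, go to s1
s1 | _#[0]0__   read 0 → write #, move -1, go to s0
s0 | _[#]#0__   read # → write 1, move -1, go to s2
s2 | [_]1#0__
The non-blank tape span at halt is 1#0.

1#0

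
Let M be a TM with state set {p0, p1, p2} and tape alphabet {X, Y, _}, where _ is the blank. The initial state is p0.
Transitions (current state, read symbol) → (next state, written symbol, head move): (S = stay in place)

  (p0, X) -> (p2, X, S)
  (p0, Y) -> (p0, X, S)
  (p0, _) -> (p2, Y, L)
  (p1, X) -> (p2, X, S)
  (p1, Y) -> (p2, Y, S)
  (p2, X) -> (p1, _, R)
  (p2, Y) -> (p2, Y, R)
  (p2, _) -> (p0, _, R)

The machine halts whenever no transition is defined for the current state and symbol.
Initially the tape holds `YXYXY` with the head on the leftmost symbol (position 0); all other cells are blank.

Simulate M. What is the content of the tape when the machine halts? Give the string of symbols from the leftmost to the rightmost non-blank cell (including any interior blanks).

state=p0 head=0 tape=[Y]XYXY___   (p0,Y)→(p0,X,S)
state=p0 head=0 tape=[X]XYXY___   (p0,X)→(p2,X,S)
state=p2 head=0 tape=[X]XYXY___   (p2,X)→(p1,_,R)
state=p1 head=1 tape=_[X]YXY___   (p1,X)→(p2,X,S)
state=p2 head=1 tape=_[X]YXY___   (p2,X)→(p1,_,R)
state=p1 head=2 tape=__[Y]XY___   (p1,Y)→(p2,Y,S)
state=p2 head=2 tape=__[Y]XY___   (p2,Y)→(p2,Y,R)
state=p2 head=3 tape=__Y[X]Y___   (p2,X)→(p1,_,R)
state=p1 head=4 tape=__Y_[Y]___   (p1,Y)→(p2,Y,S)
state=p2 head=4 tape=__Y_[Y]___   (p2,Y)→(p2,Y,R)
state=p2 head=5 tape=__Y_Y[_]__   (p2,_)→(p0,_,R)
state=p0 head=6 tape=__Y_Y_[_]_   (p0,_)→(p2,Y,L)
state=p2 head=5 tape=__Y_Y[_]Y_   (p2,_)→(p0,_,R)
state=p0 head=6 tape=__Y_Y_[Y]_   (p0,Y)→(p0,X,S)
state=p0 head=6 tape=__Y_Y_[X]_   (p0,X)→(p2,X,S)
state=p2 head=6 tape=__Y_Y_[X]_   (p2,X)→(p1,_,R)
state=p1 head=7 tape=__Y_Y__[_]
The non-blank tape span at halt is Y_Y.

Y_Y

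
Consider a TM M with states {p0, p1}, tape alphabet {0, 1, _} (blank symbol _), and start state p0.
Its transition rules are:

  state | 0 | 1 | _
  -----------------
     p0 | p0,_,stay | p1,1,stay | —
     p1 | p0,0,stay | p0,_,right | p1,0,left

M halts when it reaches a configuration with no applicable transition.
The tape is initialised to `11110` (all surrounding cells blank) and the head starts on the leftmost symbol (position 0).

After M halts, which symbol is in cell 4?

_

state=p0 head=0 tape=[1]1110   (p0,1)→(p1,1,stay)
state=p1 head=0 tape=[1]1110   (p1,1)→(p0,_,right)
state=p0 head=1 tape=_[1]110   (p0,1)→(p1,1,stay)
state=p1 head=1 tape=_[1]110   (p1,1)→(p0,_,right)
state=p0 head=2 tape=__[1]10   (p0,1)→(p1,1,stay)
state=p1 head=2 tape=__[1]10   (p1,1)→(p0,_,right)
state=p0 head=3 tape=___[1]0   (p0,1)→(p1,1,stay)
state=p1 head=3 tape=___[1]0   (p1,1)→(p0,_,right)
state=p0 head=4 tape=____[0]   (p0,0)→(p0,_,stay)
state=p0 head=4 tape=____[_]
Cell 4 holds _ when M halts.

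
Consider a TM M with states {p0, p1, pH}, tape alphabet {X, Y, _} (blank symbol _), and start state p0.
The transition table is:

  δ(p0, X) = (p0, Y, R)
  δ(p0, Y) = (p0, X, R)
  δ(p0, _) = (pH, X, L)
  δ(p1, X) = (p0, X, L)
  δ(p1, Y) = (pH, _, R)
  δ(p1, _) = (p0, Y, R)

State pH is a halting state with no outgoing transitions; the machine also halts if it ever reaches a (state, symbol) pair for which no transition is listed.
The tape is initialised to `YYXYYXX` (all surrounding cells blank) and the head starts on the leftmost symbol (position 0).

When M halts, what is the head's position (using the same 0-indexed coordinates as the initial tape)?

6

state=p0 head=0 tape=[Y]YXYYXX_   (p0,Y)→(p0,X,R)
state=p0 head=1 tape=X[Y]XYYXX_   (p0,Y)→(p0,X,R)
state=p0 head=2 tape=XX[X]YYXX_   (p0,X)→(p0,Y,R)
state=p0 head=3 tape=XXY[Y]YXX_   (p0,Y)→(p0,X,R)
state=p0 head=4 tape=XXYX[Y]XX_   (p0,Y)→(p0,X,R)
state=p0 head=5 tape=XXYXX[X]X_   (p0,X)→(p0,Y,R)
state=p0 head=6 tape=XXYXXY[X]_   (p0,X)→(p0,Y,R)
state=p0 head=7 tape=XXYXXYY[_]   (p0,_)→(pH,X,L)
state=pH head=6 tape=XXYXXY[Y]X
At halt the head is at cell 6.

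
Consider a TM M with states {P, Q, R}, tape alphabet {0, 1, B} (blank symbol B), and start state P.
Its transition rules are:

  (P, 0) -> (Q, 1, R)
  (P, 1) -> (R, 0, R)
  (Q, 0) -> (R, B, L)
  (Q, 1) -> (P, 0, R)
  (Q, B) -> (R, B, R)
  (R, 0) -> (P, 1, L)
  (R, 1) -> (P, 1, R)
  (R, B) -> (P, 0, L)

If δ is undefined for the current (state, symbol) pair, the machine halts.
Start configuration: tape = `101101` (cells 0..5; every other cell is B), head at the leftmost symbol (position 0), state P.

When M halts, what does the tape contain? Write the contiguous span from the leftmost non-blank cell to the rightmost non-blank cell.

P | [1]01101B   read 1 → write 0, move R, go to R
R | 0[0]1101B   read 0 → write 1, move L, go to P
P | [0]11101B   read 0 → write 1, move R, go to Q
Q | 1[1]1101B   read 1 → write 0, move R, go to P
P | 10[1]101B   read 1 → write 0, move R, go to R
R | 100[1]01B   read 1 → write 1, move R, go to P
P | 1001[0]1B   read 0 → write 1, move R, go to Q
Q | 10011[1]B   read 1 → write 0, move R, go to P
P | 100110[B]
The non-blank tape span at halt is 100110.

100110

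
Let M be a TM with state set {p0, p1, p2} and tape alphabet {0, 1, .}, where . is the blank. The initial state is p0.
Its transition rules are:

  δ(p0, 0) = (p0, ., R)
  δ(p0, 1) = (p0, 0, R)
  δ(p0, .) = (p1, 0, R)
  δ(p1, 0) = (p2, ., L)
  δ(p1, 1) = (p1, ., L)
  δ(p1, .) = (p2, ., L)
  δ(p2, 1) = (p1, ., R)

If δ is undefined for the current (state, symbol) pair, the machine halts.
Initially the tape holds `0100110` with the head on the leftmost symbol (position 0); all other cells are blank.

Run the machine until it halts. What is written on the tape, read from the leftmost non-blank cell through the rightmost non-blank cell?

p0 | [0]100110..   read 0 → write ., move R, go to p0
p0 | .[1]00110..   read 1 → write 0, move R, go to p0
p0 | .0[0]0110..   read 0 → write ., move R, go to p0
p0 | .0.[0]110..   read 0 → write ., move R, go to p0
p0 | .0..[1]10..   read 1 → write 0, move R, go to p0
p0 | .0..0[1]0..   read 1 → write 0, move R, go to p0
p0 | .0..00[0]..   read 0 → write ., move R, go to p0
p0 | .0..00.[.].   read . → write 0, move R, go to p1
p1 | .0..00.0[.]   read . → write ., move L, go to p2
p2 | .0..00.[0].
The non-blank tape span at halt is 0..00.0.

0..00.0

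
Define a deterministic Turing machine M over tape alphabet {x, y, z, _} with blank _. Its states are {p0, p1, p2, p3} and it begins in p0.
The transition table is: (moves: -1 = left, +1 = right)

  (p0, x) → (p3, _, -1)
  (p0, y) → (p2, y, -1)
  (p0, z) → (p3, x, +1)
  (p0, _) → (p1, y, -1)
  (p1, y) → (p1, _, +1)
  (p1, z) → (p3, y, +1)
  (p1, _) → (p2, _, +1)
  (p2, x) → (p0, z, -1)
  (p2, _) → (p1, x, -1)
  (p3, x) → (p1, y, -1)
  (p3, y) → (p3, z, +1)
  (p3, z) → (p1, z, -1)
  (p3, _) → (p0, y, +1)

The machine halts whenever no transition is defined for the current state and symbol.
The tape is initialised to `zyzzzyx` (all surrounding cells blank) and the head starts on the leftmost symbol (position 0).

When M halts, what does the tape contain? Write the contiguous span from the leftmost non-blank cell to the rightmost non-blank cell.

x___yyz__yz

state=p0 head=0 tape=[z]yzzzyx____   (p0,z)→(p3,x,+1)
state=p3 head=1 tape=x[y]zzzyx____   (p3,y)→(p3,z,+1)
state=p3 head=2 tape=xz[z]zzyx____   (p3,z)→(p1,z,-1)
state=p1 head=1 tape=x[z]zzzyx____   (p1,z)→(p3,y,+1)
state=p3 head=2 tape=xy[z]zzyx____   (p3,z)→(p1,z,-1)
state=p1 head=1 tape=x[y]zzzyx____   (p1,y)→(p1,_,+1)
state=p1 head=2 tape=x_[z]zzyx____   (p1,z)→(p3,y,+1)
state=p3 head=3 tape=x_y[z]zyx____   (p3,z)→(p1,z,-1)
state=p1 head=2 tape=x_[y]zzyx____   (p1,y)→(p1,_,+1)
state=p1 head=3 tape=x__[z]zyx____   (p1,z)→(p3,y,+1)
state=p3 head=4 tape=x__y[z]yx____   (p3,z)→(p1,z,-1)
state=p1 head=3 tape=x__[y]zyx____   (p1,y)→(p1,_,+1)
state=p1 head=4 tape=x___[z]yx____   (p1,z)→(p3,y,+1)
state=p3 head=5 tape=x___y[y]x____   (p3,y)→(p3,z,+1)
state=p3 head=6 tape=x___yz[x]____   (p3,x)→(p1,y,-1)
state=p1 head=5 tape=x___y[z]y____   (p1,z)→(p3,y,+1)
state=p3 head=6 tape=x___yy[y]____   (p3,y)→(p3,z,+1)
state=p3 head=7 tape=x___yyz[_]___   (p3,_)→(p0,y,+1)
state=p0 head=8 tape=x___yyzy[_]__   (p0,_)→(p1,y,-1)
state=p1 head=7 tape=x___yyz[y]y__   (p1,y)→(p1,_,+1)
state=p1 head=8 tape=x___yyz_[y]__   (p1,y)→(p1,_,+1)
state=p1 head=9 tape=x___yyz__[_]_   (p1,_)→(p2,_,+1)
state=p2 head=10 tape=x___yyz___[_]   (p2,_)→(p1,x,-1)
state=p1 head=9 tape=x___yyz__[_]x   (p1,_)→(p2,_,+1)
state=p2 head=10 tape=x___yyz___[x]   (p2,x)→(p0,z,-1)
state=p0 head=9 tape=x___yyz__[_]z   (p0,_)→(p1,y,-1)
state=p1 head=8 tape=x___yyz_[_]yz   (p1,_)→(p2,_,+1)
state=p2 head=9 tape=x___yyz__[y]z
The non-blank tape span at halt is x___yyz__yz.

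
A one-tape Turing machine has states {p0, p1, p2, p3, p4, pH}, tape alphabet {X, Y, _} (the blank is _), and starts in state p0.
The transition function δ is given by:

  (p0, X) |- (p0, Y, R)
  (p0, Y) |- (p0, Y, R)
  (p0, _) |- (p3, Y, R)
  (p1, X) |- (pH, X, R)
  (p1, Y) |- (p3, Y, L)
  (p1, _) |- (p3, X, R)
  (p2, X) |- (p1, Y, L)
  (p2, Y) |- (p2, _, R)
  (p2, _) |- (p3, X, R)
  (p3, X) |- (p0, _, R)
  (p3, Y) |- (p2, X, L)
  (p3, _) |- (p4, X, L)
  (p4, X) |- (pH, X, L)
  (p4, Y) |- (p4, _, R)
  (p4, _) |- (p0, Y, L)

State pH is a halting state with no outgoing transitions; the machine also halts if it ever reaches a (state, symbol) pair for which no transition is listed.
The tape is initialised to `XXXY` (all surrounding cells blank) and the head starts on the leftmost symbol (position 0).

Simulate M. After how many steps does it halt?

p0 | [X]XXY__   read X → write Y, move R, go to p0
p0 | Y[X]XY__   read X → write Y, move R, go to p0
p0 | YY[X]Y__   read X → write Y, move R, go to p0
p0 | YYY[Y]__   read Y → write Y, move R, go to p0
p0 | YYYY[_]_   read _ → write Y, move R, go to p3
p3 | YYYYY[_]   read _ → write X, move L, go to p4
p4 | YYYY[Y]X   read Y → write _, move R, go to p4
p4 | YYYY_[X]   read X → write X, move L, go to pH
pH | YYYY[_]X
M halts after 8 transitions.

8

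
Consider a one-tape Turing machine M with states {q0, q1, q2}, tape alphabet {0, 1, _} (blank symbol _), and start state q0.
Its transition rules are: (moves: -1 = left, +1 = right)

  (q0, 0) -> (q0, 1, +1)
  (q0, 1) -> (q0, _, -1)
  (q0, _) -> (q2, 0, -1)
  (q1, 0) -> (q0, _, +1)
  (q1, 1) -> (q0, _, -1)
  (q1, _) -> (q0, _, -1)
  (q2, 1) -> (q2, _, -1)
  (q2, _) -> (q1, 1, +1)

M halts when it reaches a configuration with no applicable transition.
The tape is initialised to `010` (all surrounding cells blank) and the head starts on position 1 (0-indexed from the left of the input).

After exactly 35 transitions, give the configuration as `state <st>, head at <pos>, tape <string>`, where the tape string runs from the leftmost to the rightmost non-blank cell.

q0 | _____0[1]0_   read 1 → write _, move -1, go to q0
q0 | _____[0]_0_   read 0 → write 1, move +1, go to q0
q0 | _____1[_]0_   read _ → write 0, move -1, go to q2
q2 | _____[1]00_   read 1 → write _, move -1, go to q2
q2 | ____[_]_00_   read _ → write 1, move +1, go to q1
q1 | ____1[_]00_   read _ → write _, move -1, go to q0
q0 | ____[1]_00_   read 1 → write _, move -1, go to q0
q0 | ___[_]__00_   read _ → write 0, move -1, go to q2
q2 | __[_]0__00_   read _ → write 1, move +1, go to q1
q1 | __1[0]__00_   read 0 → write _, move +1, go to q0
q0 | __1_[_]_00_   read _ → write 0, move -1, go to q2
q2 | __1[_]0_00_   read _ → write 1, move +1, go to q1
q1 | __11[0]_00_   read 0 → write _, move +1, go to q0
q0 | __11_[_]00_   read _ → write 0, move -1, go to q2
q2 | __11[_]000_   read _ → write 1, move +1, go to q1
q1 | __111[0]00_   read 0 → write _, move +1, go to q0
q0 | __111_[0]0_   read 0 → write 1, move +1, go to q0
q0 | __111_1[0]_   read 0 → write 1, move +1, go to q0
q0 | __111_11[_]   read _ → write 0, move -1, go to q2
q2 | __111_1[1]0   read 1 → write _, move -1, go to q2
q2 | __111_[1]_0   read 1 → write _, move -1, go to q2
q2 | __111[_]__0   read _ → write 1, move +1, go to q1
q1 | __1111[_]_0   read _ → write _, move -1, go to q0
q0 | __111[1]__0   read 1 → write _, move -1, go to q0
q0 | __11[1]___0   read 1 → write _, move -1, go to q0
q0 | __1[1]____0   read 1 → write _, move -1, go to q0
q0 | __[1]_____0   read 1 → write _, move -1, go to q0
q0 | _[_]______0   read _ → write 0, move -1, go to q2
q2 | [_]0______0   read _ → write 1, move +1, go to q1
q1 | 1[0]______0   read 0 → write _, move +1, go to q0
q0 | 1_[_]_____0   read _ → write 0, move -1, go to q2
q2 | 1[_]0_____0   read _ → write 1, move +1, go to q1
q1 | 11[0]_____0   read 0 → write _, move +1, go to q0
q0 | 11_[_]____0   read _ → write 0, move -1, go to q2
q2 | 11[_]0____0   read _ → write 1, move +1, go to q1
q1 | 111[0]____0
After 35 steps: state q1, head at -2, tape 1110____0.

state q1, head at -2, tape 1110____0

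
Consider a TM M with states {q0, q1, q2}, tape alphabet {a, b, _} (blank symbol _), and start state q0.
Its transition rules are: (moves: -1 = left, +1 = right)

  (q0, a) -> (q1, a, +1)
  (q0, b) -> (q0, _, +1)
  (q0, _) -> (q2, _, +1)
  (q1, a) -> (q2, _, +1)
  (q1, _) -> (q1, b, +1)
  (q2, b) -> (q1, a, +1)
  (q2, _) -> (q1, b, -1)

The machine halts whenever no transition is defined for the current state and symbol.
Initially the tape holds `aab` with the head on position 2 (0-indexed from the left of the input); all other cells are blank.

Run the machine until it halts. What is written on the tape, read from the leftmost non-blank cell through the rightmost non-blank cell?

q0 | aa[b]__   read b → write _, move +1, go to q0
q0 | aa_[_]_   read _ → write _, move +1, go to q2
q2 | aa__[_]   read _ → write b, move -1, go to q1
q1 | aa_[_]b   read _ → write b, move +1, go to q1
q1 | aa_b[b]
The non-blank tape span at halt is aa_bb.

aa_bb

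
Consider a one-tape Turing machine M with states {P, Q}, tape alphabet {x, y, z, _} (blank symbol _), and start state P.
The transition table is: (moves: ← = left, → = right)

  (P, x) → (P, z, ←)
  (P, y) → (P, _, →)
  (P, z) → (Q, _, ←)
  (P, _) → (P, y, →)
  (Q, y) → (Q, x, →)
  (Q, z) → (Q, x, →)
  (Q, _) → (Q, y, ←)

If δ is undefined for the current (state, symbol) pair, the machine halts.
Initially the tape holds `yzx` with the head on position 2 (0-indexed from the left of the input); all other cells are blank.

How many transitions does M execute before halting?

4

P | yz[x]   read x → write z, move ←, go to P
P | y[z]z   read z → write _, move ←, go to Q
Q | [y]_z   read y → write x, move →, go to Q
Q | x[_]z   read _ → write y, move ←, go to Q
Q | [x]yz
M halts after 4 transitions.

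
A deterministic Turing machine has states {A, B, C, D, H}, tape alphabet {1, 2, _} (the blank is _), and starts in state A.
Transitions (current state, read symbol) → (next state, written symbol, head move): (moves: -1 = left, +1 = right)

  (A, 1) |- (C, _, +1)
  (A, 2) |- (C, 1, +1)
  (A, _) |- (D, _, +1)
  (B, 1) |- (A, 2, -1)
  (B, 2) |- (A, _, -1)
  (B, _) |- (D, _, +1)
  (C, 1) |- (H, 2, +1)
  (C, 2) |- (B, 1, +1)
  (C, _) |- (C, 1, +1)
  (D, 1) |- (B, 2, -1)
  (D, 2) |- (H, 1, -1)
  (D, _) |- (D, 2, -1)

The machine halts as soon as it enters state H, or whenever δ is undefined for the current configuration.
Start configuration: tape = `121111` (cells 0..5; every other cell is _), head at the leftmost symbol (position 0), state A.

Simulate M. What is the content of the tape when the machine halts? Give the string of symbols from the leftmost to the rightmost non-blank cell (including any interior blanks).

state=A head=0 tape=[1]21111__   (A,1)→(C,_,+1)
state=C head=1 tape=_[2]1111__   (C,2)→(B,1,+1)
state=B head=2 tape=_1[1]111__   (B,1)→(A,2,-1)
state=A head=1 tape=_[1]2111__   (A,1)→(C,_,+1)
state=C head=2 tape=__[2]111__   (C,2)→(B,1,+1)
state=B head=3 tape=__1[1]11__   (B,1)→(A,2,-1)
state=A head=2 tape=__[1]211__   (A,1)→(C,_,+1)
state=C head=3 tape=___[2]11__   (C,2)→(B,1,+1)
state=B head=4 tape=___1[1]1__   (B,1)→(A,2,-1)
state=A head=3 tape=___[1]21__   (A,1)→(C,_,+1)
state=C head=4 tape=____[2]1__   (C,2)→(B,1,+1)
state=B head=5 tape=____1[1]__   (B,1)→(A,2,-1)
state=A head=4 tape=____[1]2__   (A,1)→(C,_,+1)
state=C head=5 tape=_____[2]__   (C,2)→(B,1,+1)
state=B head=6 tape=_____1[_]_   (B,_)→(D,_,+1)
state=D head=7 tape=_____1_[_]   (D,_)→(D,2,-1)
state=D head=6 tape=_____1[_]2   (D,_)→(D,2,-1)
state=D head=5 tape=_____[1]22   (D,1)→(B,2,-1)
state=B head=4 tape=____[_]222   (B,_)→(D,_,+1)
state=D head=5 tape=_____[2]22   (D,2)→(H,1,-1)
state=H head=4 tape=____[_]122
The non-blank tape span at halt is 122.

122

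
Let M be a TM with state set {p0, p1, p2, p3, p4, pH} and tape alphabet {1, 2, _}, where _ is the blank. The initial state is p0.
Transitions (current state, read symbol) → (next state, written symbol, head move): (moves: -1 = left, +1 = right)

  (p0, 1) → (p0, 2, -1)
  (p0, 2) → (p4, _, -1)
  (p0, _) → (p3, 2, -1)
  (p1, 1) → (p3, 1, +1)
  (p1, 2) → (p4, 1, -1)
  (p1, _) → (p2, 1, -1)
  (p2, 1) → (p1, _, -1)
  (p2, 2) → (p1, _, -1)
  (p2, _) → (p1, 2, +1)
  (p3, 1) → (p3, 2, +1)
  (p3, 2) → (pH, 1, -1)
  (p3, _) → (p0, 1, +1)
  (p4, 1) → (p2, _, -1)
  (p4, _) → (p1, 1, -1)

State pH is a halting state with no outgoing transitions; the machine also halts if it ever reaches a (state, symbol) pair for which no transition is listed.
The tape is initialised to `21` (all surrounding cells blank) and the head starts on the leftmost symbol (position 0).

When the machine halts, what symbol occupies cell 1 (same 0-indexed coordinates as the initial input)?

state=p0 head=0 tape=_____[2]1   (p0,2)→(p4,_,-1)
state=p4 head=-1 tape=____[_]_1   (p4,_)→(p1,1,-1)
state=p1 head=-2 tape=___[_]1_1   (p1,_)→(p2,1,-1)
state=p2 head=-3 tape=__[_]11_1   (p2,_)→(p1,2,+1)
state=p1 head=-2 tape=__2[1]1_1   (p1,1)→(p3,1,+1)
state=p3 head=-1 tape=__21[1]_1   (p3,1)→(p3,2,+1)
state=p3 head=0 tape=__212[_]1   (p3,_)→(p0,1,+1)
state=p0 head=1 tape=__2121[1]   (p0,1)→(p0,2,-1)
state=p0 head=0 tape=__212[1]2   (p0,1)→(p0,2,-1)
state=p0 head=-1 tape=__21[2]22   (p0,2)→(p4,_,-1)
state=p4 head=-2 tape=__2[1]_22   (p4,1)→(p2,_,-1)
state=p2 head=-3 tape=__[2]__22   (p2,2)→(p1,_,-1)
state=p1 head=-4 tape=_[_]___22   (p1,_)→(p2,1,-1)
state=p2 head=-5 tape=[_]1___22   (p2,_)→(p1,2,+1)
state=p1 head=-4 tape=2[1]___22   (p1,1)→(p3,1,+1)
state=p3 head=-3 tape=21[_]__22   (p3,_)→(p0,1,+1)
state=p0 head=-2 tape=211[_]_22   (p0,_)→(p3,2,-1)
state=p3 head=-3 tape=21[1]2_22   (p3,1)→(p3,2,+1)
state=p3 head=-2 tape=212[2]_22   (p3,2)→(pH,1,-1)
state=pH head=-3 tape=21[2]1_22
Cell 1 holds 2 when M halts.

2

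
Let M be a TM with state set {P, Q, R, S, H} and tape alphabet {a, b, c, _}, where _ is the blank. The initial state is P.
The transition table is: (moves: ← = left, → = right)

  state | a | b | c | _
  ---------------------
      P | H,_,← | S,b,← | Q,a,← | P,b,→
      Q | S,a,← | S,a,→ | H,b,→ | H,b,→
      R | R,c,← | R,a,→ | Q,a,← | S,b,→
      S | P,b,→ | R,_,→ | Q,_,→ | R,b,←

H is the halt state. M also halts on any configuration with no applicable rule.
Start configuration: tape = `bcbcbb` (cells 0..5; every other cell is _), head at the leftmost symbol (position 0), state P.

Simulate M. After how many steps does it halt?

P | ___[b]cbcbb   read b → write b, move ←, go to S
S | __[_]bcbcbb   read _ → write b, move ←, go to R
R | _[_]bbcbcbb   read _ → write b, move →, go to S
S | _b[b]bcbcbb   read b → write _, move →, go to R
R | _b_[b]cbcbb   read b → write a, move →, go to R
R | _b_a[c]bcbb   read c → write a, move ←, go to Q
Q | _b_[a]abcbb   read a → write a, move ←, go to S
S | _b[_]aabcbb   read _ → write b, move ←, go to R
R | _[b]baabcbb   read b → write a, move →, go to R
R | _a[b]aabcbb   read b → write a, move →, go to R
R | _aa[a]abcbb   read a → write c, move ←, go to R
R | _a[a]cabcbb   read a → write c, move ←, go to R
R | _[a]ccabcbb   read a → write c, move ←, go to R
R | [_]cccabcbb   read _ → write b, move →, go to S
S | b[c]ccabcbb   read c → write _, move →, go to Q
Q | b_[c]cabcbb   read c → write b, move →, go to H
H | b_b[c]abcbb
M halts after 16 transitions.

16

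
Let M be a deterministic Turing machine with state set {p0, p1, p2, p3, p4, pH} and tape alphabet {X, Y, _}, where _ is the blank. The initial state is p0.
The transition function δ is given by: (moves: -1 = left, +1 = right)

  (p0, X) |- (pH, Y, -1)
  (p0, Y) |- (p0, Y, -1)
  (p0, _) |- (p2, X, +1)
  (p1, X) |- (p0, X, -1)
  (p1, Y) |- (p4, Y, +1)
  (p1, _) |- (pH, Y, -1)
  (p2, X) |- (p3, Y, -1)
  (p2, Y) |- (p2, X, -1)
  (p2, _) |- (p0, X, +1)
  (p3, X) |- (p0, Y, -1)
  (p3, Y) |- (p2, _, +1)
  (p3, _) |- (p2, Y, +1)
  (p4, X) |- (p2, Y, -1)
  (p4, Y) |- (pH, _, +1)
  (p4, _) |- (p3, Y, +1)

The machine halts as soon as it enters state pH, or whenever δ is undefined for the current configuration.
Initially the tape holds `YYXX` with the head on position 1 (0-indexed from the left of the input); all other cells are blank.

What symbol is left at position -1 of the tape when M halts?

p0 | ___Y[Y]XX   read Y → write Y, move -1, go to p0
p0 | ___[Y]YXX   read Y → write Y, move -1, go to p0
p0 | __[_]YYXX   read _ → write X, move +1, go to p2
p2 | __X[Y]YXX   read Y → write X, move -1, go to p2
p2 | __[X]XYXX   read X → write Y, move -1, go to p3
p3 | _[_]YXYXX   read _ → write Y, move +1, go to p2
p2 | _Y[Y]XYXX   read Y → write X, move -1, go to p2
p2 | _[Y]XXYXX   read Y → write X, move -1, go to p2
p2 | [_]XXXYXX   read _ → write X, move +1, go to p0
p0 | X[X]XXYXX   read X → write Y, move -1, go to pH
pH | [X]YXXYXX
Cell -1 holds X when M halts.

X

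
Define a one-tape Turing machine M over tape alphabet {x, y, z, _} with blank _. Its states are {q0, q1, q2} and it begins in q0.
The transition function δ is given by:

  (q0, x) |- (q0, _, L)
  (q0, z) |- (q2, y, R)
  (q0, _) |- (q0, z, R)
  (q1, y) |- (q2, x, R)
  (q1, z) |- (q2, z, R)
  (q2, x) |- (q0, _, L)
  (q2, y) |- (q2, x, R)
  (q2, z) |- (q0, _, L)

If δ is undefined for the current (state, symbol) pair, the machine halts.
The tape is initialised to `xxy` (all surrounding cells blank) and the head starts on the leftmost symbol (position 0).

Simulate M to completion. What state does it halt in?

q2

state=q0 head=0 tape=_[x]xy   (q0,x)→(q0,_,L)
state=q0 head=-1 tape=[_]_xy   (q0,_)→(q0,z,R)
state=q0 head=0 tape=z[_]xy   (q0,_)→(q0,z,R)
state=q0 head=1 tape=zz[x]y   (q0,x)→(q0,_,L)
state=q0 head=0 tape=z[z]_y   (q0,z)→(q2,y,R)
state=q2 head=1 tape=zy[_]y
No transition is defined for (q2, _); M halts in state q2.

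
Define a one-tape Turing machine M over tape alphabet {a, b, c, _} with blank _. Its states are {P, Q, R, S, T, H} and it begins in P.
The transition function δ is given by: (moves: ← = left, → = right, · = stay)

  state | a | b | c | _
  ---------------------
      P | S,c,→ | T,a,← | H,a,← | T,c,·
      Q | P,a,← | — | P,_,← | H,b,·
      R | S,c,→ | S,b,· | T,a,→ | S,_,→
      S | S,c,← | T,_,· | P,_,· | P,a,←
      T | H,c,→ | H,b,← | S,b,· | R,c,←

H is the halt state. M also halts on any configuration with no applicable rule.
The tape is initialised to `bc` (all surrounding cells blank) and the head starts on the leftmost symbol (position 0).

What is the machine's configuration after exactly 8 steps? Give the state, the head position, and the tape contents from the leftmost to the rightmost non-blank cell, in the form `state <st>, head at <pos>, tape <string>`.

state R, head at -2, tape cac

P | __[b]c   read b → write a, move ←, go to T
T | _[_]ac   read _ → write c, move ←, go to R
R | [_]cac   read _ → write _, move →, go to S
S | _[c]ac   read c → write _, move ·, go to P
P | _[_]ac   read _ → write c, move ·, go to T
T | _[c]ac   read c → write b, move ·, go to S
S | _[b]ac   read b → write _, move ·, go to T
T | _[_]ac   read _ → write c, move ←, go to R
R | [_]cac
After 8 steps: state R, head at -2, tape cac.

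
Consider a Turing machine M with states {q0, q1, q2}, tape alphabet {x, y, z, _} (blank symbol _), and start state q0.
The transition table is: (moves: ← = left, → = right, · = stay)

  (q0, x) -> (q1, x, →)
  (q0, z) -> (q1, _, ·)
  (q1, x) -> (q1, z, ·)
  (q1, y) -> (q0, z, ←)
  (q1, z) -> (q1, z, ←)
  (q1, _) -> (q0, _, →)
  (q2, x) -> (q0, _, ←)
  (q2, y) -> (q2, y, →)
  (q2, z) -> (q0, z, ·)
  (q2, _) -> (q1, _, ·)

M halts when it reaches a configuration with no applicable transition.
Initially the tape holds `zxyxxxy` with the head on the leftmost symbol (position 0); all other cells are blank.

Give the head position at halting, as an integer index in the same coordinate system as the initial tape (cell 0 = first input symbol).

state=q0 head=0 tape=[z]xyxxxy_   (q0,z)→(q1,_,·)
state=q1 head=0 tape=[_]xyxxxy_   (q1,_)→(q0,_,→)
state=q0 head=1 tape=_[x]yxxxy_   (q0,x)→(q1,x,→)
state=q1 head=2 tape=_x[y]xxxy_   (q1,y)→(q0,z,←)
state=q0 head=1 tape=_[x]zxxxy_   (q0,x)→(q1,x,→)
state=q1 head=2 tape=_x[z]xxxy_   (q1,z)→(q1,z,←)
state=q1 head=1 tape=_[x]zxxxy_   (q1,x)→(q1,z,·)
state=q1 head=1 tape=_[z]zxxxy_   (q1,z)→(q1,z,←)
state=q1 head=0 tape=[_]zzxxxy_   (q1,_)→(q0,_,→)
state=q0 head=1 tape=_[z]zxxxy_   (q0,z)→(q1,_,·)
state=q1 head=1 tape=_[_]zxxxy_   (q1,_)→(q0,_,→)
state=q0 head=2 tape=__[z]xxxy_   (q0,z)→(q1,_,·)
state=q1 head=2 tape=__[_]xxxy_   (q1,_)→(q0,_,→)
state=q0 head=3 tape=___[x]xxy_   (q0,x)→(q1,x,→)
state=q1 head=4 tape=___x[x]xy_   (q1,x)→(q1,z,·)
state=q1 head=4 tape=___x[z]xy_   (q1,z)→(q1,z,←)
state=q1 head=3 tape=___[x]zxy_   (q1,x)→(q1,z,·)
state=q1 head=3 tape=___[z]zxy_   (q1,z)→(q1,z,←)
state=q1 head=2 tape=__[_]zzxy_   (q1,_)→(q0,_,→)
state=q0 head=3 tape=___[z]zxy_   (q0,z)→(q1,_,·)
state=q1 head=3 tape=___[_]zxy_   (q1,_)→(q0,_,→)
state=q0 head=4 tape=____[z]xy_   (q0,z)→(q1,_,·)
state=q1 head=4 tape=____[_]xy_   (q1,_)→(q0,_,→)
state=q0 head=5 tape=_____[x]y_   (q0,x)→(q1,x,→)
state=q1 head=6 tape=_____x[y]_   (q1,y)→(q0,z,←)
state=q0 head=5 tape=_____[x]z_   (q0,x)→(q1,x,→)
state=q1 head=6 tape=_____x[z]_   (q1,z)→(q1,z,←)
state=q1 head=5 tape=_____[x]z_   (q1,x)→(q1,z,·)
state=q1 head=5 tape=_____[z]z_   (q1,z)→(q1,z,←)
state=q1 head=4 tape=____[_]zz_   (q1,_)→(q0,_,→)
state=q0 head=5 tape=_____[z]z_   (q0,z)→(q1,_,·)
state=q1 head=5 tape=_____[_]z_   (q1,_)→(q0,_,→)
state=q0 head=6 tape=______[z]_   (q0,z)→(q1,_,·)
state=q1 head=6 tape=______[_]_   (q1,_)→(q0,_,→)
state=q0 head=7 tape=_______[_]
At halt the head is at cell 7.

7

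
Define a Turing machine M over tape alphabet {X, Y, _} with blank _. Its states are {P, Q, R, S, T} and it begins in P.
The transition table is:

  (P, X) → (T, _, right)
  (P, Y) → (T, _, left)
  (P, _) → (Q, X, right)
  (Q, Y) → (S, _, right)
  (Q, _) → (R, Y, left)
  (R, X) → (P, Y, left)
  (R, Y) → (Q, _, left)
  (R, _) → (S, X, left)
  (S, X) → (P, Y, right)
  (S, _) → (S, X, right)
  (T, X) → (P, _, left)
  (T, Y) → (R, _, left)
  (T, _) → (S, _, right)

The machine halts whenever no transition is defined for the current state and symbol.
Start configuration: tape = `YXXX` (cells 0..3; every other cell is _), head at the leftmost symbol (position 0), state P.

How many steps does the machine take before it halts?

state=P head=0 tape=__[Y]XXX   (P,Y)→(T,_,left)
state=T head=-1 tape=_[_]_XXX   (T,_)→(S,_,right)
state=S head=0 tape=__[_]XXX   (S,_)→(S,X,right)
state=S head=1 tape=__X[X]XX   (S,X)→(P,Y,right)
state=P head=2 tape=__XY[X]X   (P,X)→(T,_,right)
state=T head=3 tape=__XY_[X]   (T,X)→(P,_,left)
state=P head=2 tape=__XY[_]_   (P,_)→(Q,X,right)
state=Q head=3 tape=__XYX[_]   (Q,_)→(R,Y,left)
state=R head=2 tape=__XY[X]Y   (R,X)→(P,Y,left)
state=P head=1 tape=__X[Y]YY   (P,Y)→(T,_,left)
state=T head=0 tape=__[X]_YY   (T,X)→(P,_,left)
state=P head=-1 tape=_[_]__YY   (P,_)→(Q,X,right)
state=Q head=0 tape=_X[_]_YY   (Q,_)→(R,Y,left)
state=R head=-1 tape=_[X]Y_YY   (R,X)→(P,Y,left)
state=P head=-2 tape=[_]YY_YY   (P,_)→(Q,X,right)
state=Q head=-1 tape=X[Y]Y_YY   (Q,Y)→(S,_,right)
state=S head=0 tape=X_[Y]_YY
M halts after 16 transitions.

16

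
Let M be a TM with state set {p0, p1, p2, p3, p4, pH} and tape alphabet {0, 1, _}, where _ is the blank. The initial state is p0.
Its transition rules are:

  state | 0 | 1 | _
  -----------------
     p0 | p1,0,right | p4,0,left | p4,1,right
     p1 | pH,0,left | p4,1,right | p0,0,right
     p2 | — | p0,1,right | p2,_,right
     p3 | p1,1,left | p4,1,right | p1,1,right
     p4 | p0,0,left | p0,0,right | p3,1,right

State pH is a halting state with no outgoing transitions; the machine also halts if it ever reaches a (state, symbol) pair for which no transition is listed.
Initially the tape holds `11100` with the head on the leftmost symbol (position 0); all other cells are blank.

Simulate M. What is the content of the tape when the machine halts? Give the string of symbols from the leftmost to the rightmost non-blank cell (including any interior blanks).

1000100

state=p0 head=0 tape=__[1]1100   (p0,1)→(p4,0,left)
state=p4 head=-1 tape=_[_]01100   (p4,_)→(p3,1,right)
state=p3 head=0 tape=_1[0]1100   (p3,0)→(p1,1,left)
state=p1 head=-1 tape=_[1]11100   (p1,1)→(p4,1,right)
state=p4 head=0 tape=_1[1]1100   (p4,1)→(p0,0,right)
state=p0 head=1 tape=_10[1]100   (p0,1)→(p4,0,left)
state=p4 head=0 tape=_1[0]0100   (p4,0)→(p0,0,left)
state=p0 head=-1 tape=_[1]00100   (p0,1)→(p4,0,left)
state=p4 head=-2 tape=[_]000100   (p4,_)→(p3,1,right)
state=p3 head=-1 tape=1[0]00100   (p3,0)→(p1,1,left)
state=p1 head=-2 tape=[1]100100   (p1,1)→(p4,1,right)
state=p4 head=-1 tape=1[1]00100   (p4,1)→(p0,0,right)
state=p0 head=0 tape=10[0]0100   (p0,0)→(p1,0,right)
state=p1 head=1 tape=100[0]100   (p1,0)→(pH,0,left)
state=pH head=0 tape=10[0]0100
The non-blank tape span at halt is 1000100.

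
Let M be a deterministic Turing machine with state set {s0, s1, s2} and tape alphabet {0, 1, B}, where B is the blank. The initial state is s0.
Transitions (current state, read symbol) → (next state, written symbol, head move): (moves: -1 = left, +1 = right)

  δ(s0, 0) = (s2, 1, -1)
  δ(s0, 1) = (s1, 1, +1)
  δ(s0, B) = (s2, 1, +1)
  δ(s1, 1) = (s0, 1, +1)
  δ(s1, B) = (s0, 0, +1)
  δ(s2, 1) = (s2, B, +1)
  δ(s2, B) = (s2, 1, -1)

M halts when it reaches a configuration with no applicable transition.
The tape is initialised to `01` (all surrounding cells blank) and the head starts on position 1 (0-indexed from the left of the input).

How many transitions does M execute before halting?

s0 | 0[1]BBBB   read 1 → write 1, move +1, go to s1
s1 | 01[B]BBB   read B → write 0, move +1, go to s0
s0 | 010[B]BB   read B → write 1, move +1, go to s2
s2 | 0101[B]B   read B → write 1, move -1, go to s2
s2 | 010[1]1B   read 1 → write B, move +1, go to s2
s2 | 010B[1]B   read 1 → write B, move +1, go to s2
s2 | 010BB[B]   read B → write 1, move -1, go to s2
s2 | 010B[B]1   read B → write 1, move -1, go to s2
s2 | 010[B]11   read B → write 1, move -1, go to s2
s2 | 01[0]111
M halts after 9 transitions.

9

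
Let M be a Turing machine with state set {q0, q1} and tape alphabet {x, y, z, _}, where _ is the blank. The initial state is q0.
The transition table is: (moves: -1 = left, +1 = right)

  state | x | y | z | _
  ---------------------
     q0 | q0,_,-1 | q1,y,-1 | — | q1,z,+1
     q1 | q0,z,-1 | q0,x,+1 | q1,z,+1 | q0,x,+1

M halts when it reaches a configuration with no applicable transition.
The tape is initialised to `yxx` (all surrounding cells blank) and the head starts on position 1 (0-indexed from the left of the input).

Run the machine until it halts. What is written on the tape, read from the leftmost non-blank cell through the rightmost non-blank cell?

state=q0 head=1 tape=__y[x]x   (q0,x)→(q0,_,-1)
state=q0 head=0 tape=__[y]_x   (q0,y)→(q1,y,-1)
state=q1 head=-1 tape=_[_]y_x   (q1,_)→(q0,x,+1)
state=q0 head=0 tape=_x[y]_x   (q0,y)→(q1,y,-1)
state=q1 head=-1 tape=_[x]y_x   (q1,x)→(q0,z,-1)
state=q0 head=-2 tape=[_]zy_x   (q0,_)→(q1,z,+1)
state=q1 head=-1 tape=z[z]y_x   (q1,z)→(q1,z,+1)
state=q1 head=0 tape=zz[y]_x   (q1,y)→(q0,x,+1)
state=q0 head=1 tape=zzx[_]x   (q0,_)→(q1,z,+1)
state=q1 head=2 tape=zzxz[x]   (q1,x)→(q0,z,-1)
state=q0 head=1 tape=zzx[z]z
The non-blank tape span at halt is zzxzz.

zzxzz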